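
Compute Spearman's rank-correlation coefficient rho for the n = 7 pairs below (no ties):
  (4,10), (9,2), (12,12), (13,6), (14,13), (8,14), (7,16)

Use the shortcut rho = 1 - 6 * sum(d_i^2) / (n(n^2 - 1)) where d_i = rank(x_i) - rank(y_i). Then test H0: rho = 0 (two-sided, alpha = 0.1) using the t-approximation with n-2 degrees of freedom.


Step 1: Rank x and y separately (midranks; no ties here).
rank(x): 4->1, 9->4, 12->5, 13->6, 14->7, 8->3, 7->2
rank(y): 10->3, 2->1, 12->4, 6->2, 13->5, 14->6, 16->7
Step 2: d_i = R_x(i) - R_y(i); compute d_i^2.
  (1-3)^2=4, (4-1)^2=9, (5-4)^2=1, (6-2)^2=16, (7-5)^2=4, (3-6)^2=9, (2-7)^2=25
sum(d^2) = 68.
Step 3: rho = 1 - 6*68 / (7*(7^2 - 1)) = 1 - 408/336 = -0.214286.
Step 4: Under H0, t = rho * sqrt((n-2)/(1-rho^2)) = -0.4906 ~ t(5).
Step 5: Two-sided p-value from the t-distribution with 5 df = 0.644512.
Step 6: alpha = 0.1. fail to reject H0.

rho = -0.2143, p = 0.644512, fail to reject H0 at alpha = 0.1.


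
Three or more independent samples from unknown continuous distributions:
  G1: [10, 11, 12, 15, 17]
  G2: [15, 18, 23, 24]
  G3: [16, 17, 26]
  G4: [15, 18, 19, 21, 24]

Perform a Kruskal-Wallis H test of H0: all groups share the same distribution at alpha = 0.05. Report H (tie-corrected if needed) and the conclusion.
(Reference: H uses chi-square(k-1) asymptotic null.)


Step 1: Combine all N = 17 observations and assign midranks.
sorted (value, group, rank): (10,G1,1), (11,G1,2), (12,G1,3), (15,G1,5), (15,G2,5), (15,G4,5), (16,G3,7), (17,G1,8.5), (17,G3,8.5), (18,G2,10.5), (18,G4,10.5), (19,G4,12), (21,G4,13), (23,G2,14), (24,G2,15.5), (24,G4,15.5), (26,G3,17)
Step 2: Sum ranks within each group.
R_1 = 19.5 (n_1 = 5)
R_2 = 45 (n_2 = 4)
R_3 = 32.5 (n_3 = 3)
R_4 = 56 (n_4 = 5)
Step 3: H = 12/(N(N+1)) * sum(R_i^2/n_i) - 3(N+1)
     = 12/(17*18) * (19.5^2/5 + 45^2/4 + 32.5^2/3 + 56^2/5) - 3*18
     = 0.039216 * 1561.58 - 54
     = 7.238562.
Step 4: Ties present; correction factor C = 1 - 42/(17^3 - 17) = 0.991422. Corrected H = 7.238562 / 0.991422 = 7.301195.
Step 5: Under H0, H ~ chi^2(3); p-value = 0.062893.
Step 6: alpha = 0.05. fail to reject H0.

H = 7.3012, df = 3, p = 0.062893, fail to reject H0.


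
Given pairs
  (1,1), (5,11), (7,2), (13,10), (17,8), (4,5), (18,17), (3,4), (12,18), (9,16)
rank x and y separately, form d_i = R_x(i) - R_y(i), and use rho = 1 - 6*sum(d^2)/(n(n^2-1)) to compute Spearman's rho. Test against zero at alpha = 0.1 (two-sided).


Step 1: Rank x and y separately (midranks; no ties here).
rank(x): 1->1, 5->4, 7->5, 13->8, 17->9, 4->3, 18->10, 3->2, 12->7, 9->6
rank(y): 1->1, 11->7, 2->2, 10->6, 8->5, 5->4, 17->9, 4->3, 18->10, 16->8
Step 2: d_i = R_x(i) - R_y(i); compute d_i^2.
  (1-1)^2=0, (4-7)^2=9, (5-2)^2=9, (8-6)^2=4, (9-5)^2=16, (3-4)^2=1, (10-9)^2=1, (2-3)^2=1, (7-10)^2=9, (6-8)^2=4
sum(d^2) = 54.
Step 3: rho = 1 - 6*54 / (10*(10^2 - 1)) = 1 - 324/990 = 0.672727.
Step 4: Under H0, t = rho * sqrt((n-2)/(1-rho^2)) = 2.5717 ~ t(8).
Step 5: Two-sided p-value from the t-distribution with 8 df = 0.033041.
Step 6: alpha = 0.1. reject H0.

rho = 0.6727, p = 0.033041, reject H0 at alpha = 0.1.


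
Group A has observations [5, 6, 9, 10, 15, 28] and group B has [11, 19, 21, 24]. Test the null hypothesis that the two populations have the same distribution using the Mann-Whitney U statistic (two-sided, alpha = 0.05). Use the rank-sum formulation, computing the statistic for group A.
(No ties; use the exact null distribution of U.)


Step 1: Combine and sort all 10 observations; assign midranks.
sorted (value, group): (5,X), (6,X), (9,X), (10,X), (11,Y), (15,X), (19,Y), (21,Y), (24,Y), (28,X)
ranks: 5->1, 6->2, 9->3, 10->4, 11->5, 15->6, 19->7, 21->8, 24->9, 28->10
Step 2: Rank sum for X: R1 = 1 + 2 + 3 + 4 + 6 + 10 = 26.
Step 3: U_X = R1 - n1(n1+1)/2 = 26 - 6*7/2 = 26 - 21 = 5.
       U_Y = n1*n2 - U_X = 24 - 5 = 19.
Step 4: No ties, so the exact null distribution of U (based on enumerating the C(10,6) = 210 equally likely rank assignments) gives the two-sided p-value.
Step 5: p-value = 0.171429; compare to alpha = 0.05. fail to reject H0.

U_X = 5, p = 0.171429, fail to reject H0 at alpha = 0.05.


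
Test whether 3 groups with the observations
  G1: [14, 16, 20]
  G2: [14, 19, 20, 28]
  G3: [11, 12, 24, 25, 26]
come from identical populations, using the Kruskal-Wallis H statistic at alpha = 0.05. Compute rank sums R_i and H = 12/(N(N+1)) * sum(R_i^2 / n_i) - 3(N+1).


Step 1: Combine all N = 12 observations and assign midranks.
sorted (value, group, rank): (11,G3,1), (12,G3,2), (14,G1,3.5), (14,G2,3.5), (16,G1,5), (19,G2,6), (20,G1,7.5), (20,G2,7.5), (24,G3,9), (25,G3,10), (26,G3,11), (28,G2,12)
Step 2: Sum ranks within each group.
R_1 = 16 (n_1 = 3)
R_2 = 29 (n_2 = 4)
R_3 = 33 (n_3 = 5)
Step 3: H = 12/(N(N+1)) * sum(R_i^2/n_i) - 3(N+1)
     = 12/(12*13) * (16^2/3 + 29^2/4 + 33^2/5) - 3*13
     = 0.076923 * 513.383 - 39
     = 0.491026.
Step 4: Ties present; correction factor C = 1 - 12/(12^3 - 12) = 0.993007. Corrected H = 0.491026 / 0.993007 = 0.494484.
Step 5: Under H0, H ~ chi^2(2); p-value = 0.780952.
Step 6: alpha = 0.05. fail to reject H0.

H = 0.4945, df = 2, p = 0.780952, fail to reject H0.


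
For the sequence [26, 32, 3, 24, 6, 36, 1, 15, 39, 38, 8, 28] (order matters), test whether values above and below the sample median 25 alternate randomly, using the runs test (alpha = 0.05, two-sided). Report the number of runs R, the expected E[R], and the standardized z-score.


Step 1: Compute median = 25; label A = above, B = below.
Labels in order: AABBBABBAABA  (n_A = 6, n_B = 6)
Step 2: Count runs R = 7.
Step 3: Under H0 (random ordering), E[R] = 2*n_A*n_B/(n_A+n_B) + 1 = 2*6*6/12 + 1 = 7.0000.
        Var[R] = 2*n_A*n_B*(2*n_A*n_B - n_A - n_B) / ((n_A+n_B)^2 * (n_A+n_B-1)) = 4320/1584 = 2.7273.
        SD[R] = 1.6514.
Step 4: R = E[R], so z = 0 with no continuity correction.
Step 5: Two-sided p-value via normal approximation = 2*(1 - Phi(|z|)) = 1.000000.
Step 6: alpha = 0.05. fail to reject H0.

R = 7, z = 0.0000, p = 1.000000, fail to reject H0.


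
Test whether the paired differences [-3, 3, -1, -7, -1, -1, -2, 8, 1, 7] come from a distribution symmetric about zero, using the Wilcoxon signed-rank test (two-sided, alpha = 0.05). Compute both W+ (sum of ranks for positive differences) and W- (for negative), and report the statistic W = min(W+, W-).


Step 1: Drop any zero differences (none here) and take |d_i|.
|d| = [3, 3, 1, 7, 1, 1, 2, 8, 1, 7]
Step 2: Midrank |d_i| (ties get averaged ranks).
ranks: |3|->6.5, |3|->6.5, |1|->2.5, |7|->8.5, |1|->2.5, |1|->2.5, |2|->5, |8|->10, |1|->2.5, |7|->8.5
Step 3: Attach original signs; sum ranks with positive sign and with negative sign.
W+ = 6.5 + 10 + 2.5 + 8.5 = 27.5
W- = 6.5 + 2.5 + 8.5 + 2.5 + 2.5 + 5 = 27.5
(Check: W+ + W- = 55 should equal n(n+1)/2 = 55.)
Step 4: Test statistic W = min(W+, W-) = 27.5.
Step 5: Ties in |d|, so use the tie-corrected normal approximation.
        E[W] = n(n+1)/4 = 10*11/4 = 27.5.
        Tie groups: |d|=1 (t=4), |d|=3 (t=2), |d|=7 (t=2); sum(t^3 - t) = 72.
        Var[W] = n(n+1)(2n+1)/24 - sum(t^3-t)/48 = 2310/24 - 72/48 = 94.75.
        z = (W - E[W]) / sqrt(Var[W]) = (27.5 - 27.5) / 9.7340 = 0.0000.
        Two-sided p = 2*Phi(z) = 1.000000.
Step 6: alpha = 0.05. fail to reject H0.

W+ = 27.5, W- = 27.5, W = min = 27.5, p = 1.000000, fail to reject H0.


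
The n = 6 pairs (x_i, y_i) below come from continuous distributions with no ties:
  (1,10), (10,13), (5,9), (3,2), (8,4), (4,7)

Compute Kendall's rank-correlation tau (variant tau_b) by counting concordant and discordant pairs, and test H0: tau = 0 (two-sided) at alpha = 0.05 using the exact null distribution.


Step 1: Enumerate the 15 unordered pairs (i,j) with i<j and classify each by sign(x_j-x_i) * sign(y_j-y_i).
  (1,2):dx=+9,dy=+3->C; (1,3):dx=+4,dy=-1->D; (1,4):dx=+2,dy=-8->D; (1,5):dx=+7,dy=-6->D
  (1,6):dx=+3,dy=-3->D; (2,3):dx=-5,dy=-4->C; (2,4):dx=-7,dy=-11->C; (2,5):dx=-2,dy=-9->C
  (2,6):dx=-6,dy=-6->C; (3,4):dx=-2,dy=-7->C; (3,5):dx=+3,dy=-5->D; (3,6):dx=-1,dy=-2->C
  (4,5):dx=+5,dy=+2->C; (4,6):dx=+1,dy=+5->C; (5,6):dx=-4,dy=+3->D
Step 2: C = 9, D = 6, total pairs = 15.
Step 3: tau = (C - D)/(n(n-1)/2) = (9 - 6)/15 = 0.200000.
Step 4: Exact two-sided p-value (enumerate n! = 720 permutations of y under H0): p = 0.719444.
Step 5: alpha = 0.05. fail to reject H0.

tau_b = 0.2000 (C=9, D=6), p = 0.719444, fail to reject H0.


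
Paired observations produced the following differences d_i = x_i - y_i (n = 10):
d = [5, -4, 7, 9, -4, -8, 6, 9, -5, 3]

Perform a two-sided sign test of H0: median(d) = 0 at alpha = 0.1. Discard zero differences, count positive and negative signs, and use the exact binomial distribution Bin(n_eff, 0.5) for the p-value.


Step 1: Discard zero differences. Original n = 10; n_eff = number of nonzero differences = 10.
Nonzero differences (with sign): +5, -4, +7, +9, -4, -8, +6, +9, -5, +3
Step 2: Count signs: positive = 6, negative = 4.
Step 3: Under H0: P(positive) = 0.5, so the number of positives S ~ Bin(10, 0.5).
Step 4: Two-sided exact p-value = sum of Bin(10,0.5) probabilities at or below the observed probability = 0.753906.
Step 5: alpha = 0.1. fail to reject H0.

n_eff = 10, pos = 6, neg = 4, p = 0.753906, fail to reject H0.


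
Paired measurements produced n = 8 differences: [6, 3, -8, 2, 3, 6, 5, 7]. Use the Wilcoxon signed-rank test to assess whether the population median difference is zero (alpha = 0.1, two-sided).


Step 1: Drop any zero differences (none here) and take |d_i|.
|d| = [6, 3, 8, 2, 3, 6, 5, 7]
Step 2: Midrank |d_i| (ties get averaged ranks).
ranks: |6|->5.5, |3|->2.5, |8|->8, |2|->1, |3|->2.5, |6|->5.5, |5|->4, |7|->7
Step 3: Attach original signs; sum ranks with positive sign and with negative sign.
W+ = 5.5 + 2.5 + 1 + 2.5 + 5.5 + 4 + 7 = 28
W- = 8 = 8
(Check: W+ + W- = 36 should equal n(n+1)/2 = 36.)
Step 4: Test statistic W = min(W+, W-) = 8.
Step 5: Ties in |d|, so use the tie-corrected normal approximation.
        E[W] = n(n+1)/4 = 8*9/4 = 18.
        Tie groups: |d|=3 (t=2), |d|=6 (t=2); sum(t^3 - t) = 12.
        Var[W] = n(n+1)(2n+1)/24 - sum(t^3-t)/48 = 1224/24 - 12/48 = 50.75.
        z = (W - E[W]) / sqrt(Var[W]) = (8 - 18) / 7.1239 = -1.4037.
        Two-sided p = 2*Phi(z) = 0.160401.
Step 6: alpha = 0.1. fail to reject H0.

W+ = 28, W- = 8, W = min = 8, p = 0.160401, fail to reject H0.


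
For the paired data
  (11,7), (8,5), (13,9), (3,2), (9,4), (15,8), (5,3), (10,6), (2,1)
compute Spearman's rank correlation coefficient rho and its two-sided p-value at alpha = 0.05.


Step 1: Rank x and y separately (midranks; no ties here).
rank(x): 11->7, 8->4, 13->8, 3->2, 9->5, 15->9, 5->3, 10->6, 2->1
rank(y): 7->7, 5->5, 9->9, 2->2, 4->4, 8->8, 3->3, 6->6, 1->1
Step 2: d_i = R_x(i) - R_y(i); compute d_i^2.
  (7-7)^2=0, (4-5)^2=1, (8-9)^2=1, (2-2)^2=0, (5-4)^2=1, (9-8)^2=1, (3-3)^2=0, (6-6)^2=0, (1-1)^2=0
sum(d^2) = 4.
Step 3: rho = 1 - 6*4 / (9*(9^2 - 1)) = 1 - 24/720 = 0.966667.
Step 4: Under H0, t = rho * sqrt((n-2)/(1-rho^2)) = 9.9890 ~ t(7).
Step 5: Two-sided p-value from the t-distribution with 7 df = 0.000022.
Step 6: alpha = 0.05. reject H0.

rho = 0.9667, p = 0.000022, reject H0 at alpha = 0.05.


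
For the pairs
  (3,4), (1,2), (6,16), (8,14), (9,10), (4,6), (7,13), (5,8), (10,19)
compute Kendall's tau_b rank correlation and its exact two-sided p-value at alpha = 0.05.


Step 1: Enumerate the 36 unordered pairs (i,j) with i<j and classify each by sign(x_j-x_i) * sign(y_j-y_i).
  (1,2):dx=-2,dy=-2->C; (1,3):dx=+3,dy=+12->C; (1,4):dx=+5,dy=+10->C; (1,5):dx=+6,dy=+6->C
  (1,6):dx=+1,dy=+2->C; (1,7):dx=+4,dy=+9->C; (1,8):dx=+2,dy=+4->C; (1,9):dx=+7,dy=+15->C
  (2,3):dx=+5,dy=+14->C; (2,4):dx=+7,dy=+12->C; (2,5):dx=+8,dy=+8->C; (2,6):dx=+3,dy=+4->C
  (2,7):dx=+6,dy=+11->C; (2,8):dx=+4,dy=+6->C; (2,9):dx=+9,dy=+17->C; (3,4):dx=+2,dy=-2->D
  (3,5):dx=+3,dy=-6->D; (3,6):dx=-2,dy=-10->C; (3,7):dx=+1,dy=-3->D; (3,8):dx=-1,dy=-8->C
  (3,9):dx=+4,dy=+3->C; (4,5):dx=+1,dy=-4->D; (4,6):dx=-4,dy=-8->C; (4,7):dx=-1,dy=-1->C
  (4,8):dx=-3,dy=-6->C; (4,9):dx=+2,dy=+5->C; (5,6):dx=-5,dy=-4->C; (5,7):dx=-2,dy=+3->D
  (5,8):dx=-4,dy=-2->C; (5,9):dx=+1,dy=+9->C; (6,7):dx=+3,dy=+7->C; (6,8):dx=+1,dy=+2->C
  (6,9):dx=+6,dy=+13->C; (7,8):dx=-2,dy=-5->C; (7,9):dx=+3,dy=+6->C; (8,9):dx=+5,dy=+11->C
Step 2: C = 31, D = 5, total pairs = 36.
Step 3: tau = (C - D)/(n(n-1)/2) = (31 - 5)/36 = 0.722222.
Step 4: Exact two-sided p-value (enumerate n! = 362880 permutations of y under H0): p = 0.005886.
Step 5: alpha = 0.05. reject H0.

tau_b = 0.7222 (C=31, D=5), p = 0.005886, reject H0.


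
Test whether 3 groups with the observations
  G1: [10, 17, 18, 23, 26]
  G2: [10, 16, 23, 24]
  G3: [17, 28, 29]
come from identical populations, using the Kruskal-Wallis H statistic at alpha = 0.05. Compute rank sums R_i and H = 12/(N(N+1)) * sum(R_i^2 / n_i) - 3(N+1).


Step 1: Combine all N = 12 observations and assign midranks.
sorted (value, group, rank): (10,G1,1.5), (10,G2,1.5), (16,G2,3), (17,G1,4.5), (17,G3,4.5), (18,G1,6), (23,G1,7.5), (23,G2,7.5), (24,G2,9), (26,G1,10), (28,G3,11), (29,G3,12)
Step 2: Sum ranks within each group.
R_1 = 29.5 (n_1 = 5)
R_2 = 21 (n_2 = 4)
R_3 = 27.5 (n_3 = 3)
Step 3: H = 12/(N(N+1)) * sum(R_i^2/n_i) - 3(N+1)
     = 12/(12*13) * (29.5^2/5 + 21^2/4 + 27.5^2/3) - 3*13
     = 0.076923 * 536.383 - 39
     = 2.260256.
Step 4: Ties present; correction factor C = 1 - 18/(12^3 - 12) = 0.989510. Corrected H = 2.260256 / 0.989510 = 2.284217.
Step 5: Under H0, H ~ chi^2(2); p-value = 0.319145.
Step 6: alpha = 0.05. fail to reject H0.

H = 2.2842, df = 2, p = 0.319145, fail to reject H0.


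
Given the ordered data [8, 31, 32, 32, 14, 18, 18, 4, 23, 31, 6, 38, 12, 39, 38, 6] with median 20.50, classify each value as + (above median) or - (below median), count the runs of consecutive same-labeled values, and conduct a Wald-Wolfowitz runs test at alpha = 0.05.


Step 1: Compute median = 20.50; label A = above, B = below.
Labels in order: BAAABBBBAABABAAB  (n_A = 8, n_B = 8)
Step 2: Count runs R = 9.
Step 3: Under H0 (random ordering), E[R] = 2*n_A*n_B/(n_A+n_B) + 1 = 2*8*8/16 + 1 = 9.0000.
        Var[R] = 2*n_A*n_B*(2*n_A*n_B - n_A - n_B) / ((n_A+n_B)^2 * (n_A+n_B-1)) = 14336/3840 = 3.7333.
        SD[R] = 1.9322.
Step 4: R = E[R], so z = 0 with no continuity correction.
Step 5: Two-sided p-value via normal approximation = 2*(1 - Phi(|z|)) = 1.000000.
Step 6: alpha = 0.05. fail to reject H0.

R = 9, z = 0.0000, p = 1.000000, fail to reject H0.


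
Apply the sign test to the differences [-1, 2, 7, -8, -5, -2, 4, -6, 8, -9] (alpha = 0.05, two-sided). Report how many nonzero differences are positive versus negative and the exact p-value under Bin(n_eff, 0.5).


Step 1: Discard zero differences. Original n = 10; n_eff = number of nonzero differences = 10.
Nonzero differences (with sign): -1, +2, +7, -8, -5, -2, +4, -6, +8, -9
Step 2: Count signs: positive = 4, negative = 6.
Step 3: Under H0: P(positive) = 0.5, so the number of positives S ~ Bin(10, 0.5).
Step 4: Two-sided exact p-value = sum of Bin(10,0.5) probabilities at or below the observed probability = 0.753906.
Step 5: alpha = 0.05. fail to reject H0.

n_eff = 10, pos = 4, neg = 6, p = 0.753906, fail to reject H0.


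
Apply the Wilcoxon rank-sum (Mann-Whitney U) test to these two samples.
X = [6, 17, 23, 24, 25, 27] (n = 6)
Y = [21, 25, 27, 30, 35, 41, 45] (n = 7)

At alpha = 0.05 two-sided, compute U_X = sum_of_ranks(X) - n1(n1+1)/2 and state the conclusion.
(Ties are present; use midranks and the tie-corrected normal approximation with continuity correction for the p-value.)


Step 1: Combine and sort all 13 observations; assign midranks.
sorted (value, group): (6,X), (17,X), (21,Y), (23,X), (24,X), (25,X), (25,Y), (27,X), (27,Y), (30,Y), (35,Y), (41,Y), (45,Y)
ranks: 6->1, 17->2, 21->3, 23->4, 24->5, 25->6.5, 25->6.5, 27->8.5, 27->8.5, 30->10, 35->11, 41->12, 45->13
Step 2: Rank sum for X: R1 = 1 + 2 + 4 + 5 + 6.5 + 8.5 = 27.
Step 3: U_X = R1 - n1(n1+1)/2 = 27 - 6*7/2 = 27 - 21 = 6.
       U_Y = n1*n2 - U_X = 42 - 6 = 36.
Step 4: Ties are present, so use the tie-corrected normal approximation (with continuity correction) for the p-value.
Step 5: p-value = 0.037788; compare to alpha = 0.05. reject H0.

U_X = 6, p = 0.037788, reject H0 at alpha = 0.05.


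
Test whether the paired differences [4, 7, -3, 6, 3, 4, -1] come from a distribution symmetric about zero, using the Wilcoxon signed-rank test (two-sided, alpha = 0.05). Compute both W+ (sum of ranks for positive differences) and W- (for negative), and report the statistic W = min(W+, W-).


Step 1: Drop any zero differences (none here) and take |d_i|.
|d| = [4, 7, 3, 6, 3, 4, 1]
Step 2: Midrank |d_i| (ties get averaged ranks).
ranks: |4|->4.5, |7|->7, |3|->2.5, |6|->6, |3|->2.5, |4|->4.5, |1|->1
Step 3: Attach original signs; sum ranks with positive sign and with negative sign.
W+ = 4.5 + 7 + 6 + 2.5 + 4.5 = 24.5
W- = 2.5 + 1 = 3.5
(Check: W+ + W- = 28 should equal n(n+1)/2 = 28.)
Step 4: Test statistic W = min(W+, W-) = 3.5.
Step 5: Ties in |d|, so use the tie-corrected normal approximation.
        E[W] = n(n+1)/4 = 7*8/4 = 14.
        Tie groups: |d|=3 (t=2), |d|=4 (t=2); sum(t^3 - t) = 12.
        Var[W] = n(n+1)(2n+1)/24 - sum(t^3-t)/48 = 840/24 - 12/48 = 34.75.
        z = (W - E[W]) / sqrt(Var[W]) = (3.5 - 14) / 5.8949 = -1.7812.
        Two-sided p = 2*Phi(z) = 0.074880.
Step 6: alpha = 0.05. fail to reject H0.

W+ = 24.5, W- = 3.5, W = min = 3.5, p = 0.074880, fail to reject H0.


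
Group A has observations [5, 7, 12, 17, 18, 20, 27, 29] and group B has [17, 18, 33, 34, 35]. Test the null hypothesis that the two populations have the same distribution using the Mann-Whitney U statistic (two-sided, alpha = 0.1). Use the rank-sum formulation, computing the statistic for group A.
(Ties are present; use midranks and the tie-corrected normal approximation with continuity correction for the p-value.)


Step 1: Combine and sort all 13 observations; assign midranks.
sorted (value, group): (5,X), (7,X), (12,X), (17,X), (17,Y), (18,X), (18,Y), (20,X), (27,X), (29,X), (33,Y), (34,Y), (35,Y)
ranks: 5->1, 7->2, 12->3, 17->4.5, 17->4.5, 18->6.5, 18->6.5, 20->8, 27->9, 29->10, 33->11, 34->12, 35->13
Step 2: Rank sum for X: R1 = 1 + 2 + 3 + 4.5 + 6.5 + 8 + 9 + 10 = 44.
Step 3: U_X = R1 - n1(n1+1)/2 = 44 - 8*9/2 = 44 - 36 = 8.
       U_Y = n1*n2 - U_X = 40 - 8 = 32.
Step 4: Ties are present, so use the tie-corrected normal approximation (with continuity correction) for the p-value.
Step 5: p-value = 0.091397; compare to alpha = 0.1. reject H0.

U_X = 8, p = 0.091397, reject H0 at alpha = 0.1.


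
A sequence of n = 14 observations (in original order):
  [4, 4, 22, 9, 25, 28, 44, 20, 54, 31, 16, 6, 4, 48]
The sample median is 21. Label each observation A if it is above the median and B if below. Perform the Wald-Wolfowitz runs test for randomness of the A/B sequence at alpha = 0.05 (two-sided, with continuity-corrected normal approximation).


Step 1: Compute median = 21; label A = above, B = below.
Labels in order: BBABAAABAABBBA  (n_A = 7, n_B = 7)
Step 2: Count runs R = 8.
Step 3: Under H0 (random ordering), E[R] = 2*n_A*n_B/(n_A+n_B) + 1 = 2*7*7/14 + 1 = 8.0000.
        Var[R] = 2*n_A*n_B*(2*n_A*n_B - n_A - n_B) / ((n_A+n_B)^2 * (n_A+n_B-1)) = 8232/2548 = 3.2308.
        SD[R] = 1.7974.
Step 4: R = E[R], so z = 0 with no continuity correction.
Step 5: Two-sided p-value via normal approximation = 2*(1 - Phi(|z|)) = 1.000000.
Step 6: alpha = 0.05. fail to reject H0.

R = 8, z = 0.0000, p = 1.000000, fail to reject H0.


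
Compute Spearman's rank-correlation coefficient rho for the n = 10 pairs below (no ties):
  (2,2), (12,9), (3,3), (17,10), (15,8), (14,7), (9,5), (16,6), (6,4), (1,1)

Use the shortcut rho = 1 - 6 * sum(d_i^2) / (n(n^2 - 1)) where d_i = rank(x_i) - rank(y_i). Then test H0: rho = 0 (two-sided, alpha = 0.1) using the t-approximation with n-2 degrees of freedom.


Step 1: Rank x and y separately (midranks; no ties here).
rank(x): 2->2, 12->6, 3->3, 17->10, 15->8, 14->7, 9->5, 16->9, 6->4, 1->1
rank(y): 2->2, 9->9, 3->3, 10->10, 8->8, 7->7, 5->5, 6->6, 4->4, 1->1
Step 2: d_i = R_x(i) - R_y(i); compute d_i^2.
  (2-2)^2=0, (6-9)^2=9, (3-3)^2=0, (10-10)^2=0, (8-8)^2=0, (7-7)^2=0, (5-5)^2=0, (9-6)^2=9, (4-4)^2=0, (1-1)^2=0
sum(d^2) = 18.
Step 3: rho = 1 - 6*18 / (10*(10^2 - 1)) = 1 - 108/990 = 0.890909.
Step 4: Under H0, t = rho * sqrt((n-2)/(1-rho^2)) = 5.5482 ~ t(8).
Step 5: Two-sided p-value from the t-distribution with 8 df = 0.000542.
Step 6: alpha = 0.1. reject H0.

rho = 0.8909, p = 0.000542, reject H0 at alpha = 0.1.


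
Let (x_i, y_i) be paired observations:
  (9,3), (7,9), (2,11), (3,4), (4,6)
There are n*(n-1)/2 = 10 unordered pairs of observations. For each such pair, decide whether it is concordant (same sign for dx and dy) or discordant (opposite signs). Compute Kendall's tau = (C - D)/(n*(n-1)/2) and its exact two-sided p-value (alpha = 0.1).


Step 1: Enumerate the 10 unordered pairs (i,j) with i<j and classify each by sign(x_j-x_i) * sign(y_j-y_i).
  (1,2):dx=-2,dy=+6->D; (1,3):dx=-7,dy=+8->D; (1,4):dx=-6,dy=+1->D; (1,5):dx=-5,dy=+3->D
  (2,3):dx=-5,dy=+2->D; (2,4):dx=-4,dy=-5->C; (2,5):dx=-3,dy=-3->C; (3,4):dx=+1,dy=-7->D
  (3,5):dx=+2,dy=-5->D; (4,5):dx=+1,dy=+2->C
Step 2: C = 3, D = 7, total pairs = 10.
Step 3: tau = (C - D)/(n(n-1)/2) = (3 - 7)/10 = -0.400000.
Step 4: Exact two-sided p-value (enumerate n! = 120 permutations of y under H0): p = 0.483333.
Step 5: alpha = 0.1. fail to reject H0.

tau_b = -0.4000 (C=3, D=7), p = 0.483333, fail to reject H0.


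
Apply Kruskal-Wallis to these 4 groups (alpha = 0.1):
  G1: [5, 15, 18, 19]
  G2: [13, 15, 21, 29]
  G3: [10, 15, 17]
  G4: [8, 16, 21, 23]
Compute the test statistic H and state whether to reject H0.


Step 1: Combine all N = 15 observations and assign midranks.
sorted (value, group, rank): (5,G1,1), (8,G4,2), (10,G3,3), (13,G2,4), (15,G1,6), (15,G2,6), (15,G3,6), (16,G4,8), (17,G3,9), (18,G1,10), (19,G1,11), (21,G2,12.5), (21,G4,12.5), (23,G4,14), (29,G2,15)
Step 2: Sum ranks within each group.
R_1 = 28 (n_1 = 4)
R_2 = 37.5 (n_2 = 4)
R_3 = 18 (n_3 = 3)
R_4 = 36.5 (n_4 = 4)
Step 3: H = 12/(N(N+1)) * sum(R_i^2/n_i) - 3(N+1)
     = 12/(15*16) * (28^2/4 + 37.5^2/4 + 18^2/3 + 36.5^2/4) - 3*16
     = 0.050000 * 988.625 - 48
     = 1.431250.
Step 4: Ties present; correction factor C = 1 - 30/(15^3 - 15) = 0.991071. Corrected H = 1.431250 / 0.991071 = 1.444144.
Step 5: Under H0, H ~ chi^2(3); p-value = 0.695220.
Step 6: alpha = 0.1. fail to reject H0.

H = 1.4441, df = 3, p = 0.695220, fail to reject H0.


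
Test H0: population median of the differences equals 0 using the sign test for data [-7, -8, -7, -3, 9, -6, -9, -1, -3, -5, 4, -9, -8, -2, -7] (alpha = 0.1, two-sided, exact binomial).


Step 1: Discard zero differences. Original n = 15; n_eff = number of nonzero differences = 15.
Nonzero differences (with sign): -7, -8, -7, -3, +9, -6, -9, -1, -3, -5, +4, -9, -8, -2, -7
Step 2: Count signs: positive = 2, negative = 13.
Step 3: Under H0: P(positive) = 0.5, so the number of positives S ~ Bin(15, 0.5).
Step 4: Two-sided exact p-value = sum of Bin(15,0.5) probabilities at or below the observed probability = 0.007385.
Step 5: alpha = 0.1. reject H0.

n_eff = 15, pos = 2, neg = 13, p = 0.007385, reject H0.


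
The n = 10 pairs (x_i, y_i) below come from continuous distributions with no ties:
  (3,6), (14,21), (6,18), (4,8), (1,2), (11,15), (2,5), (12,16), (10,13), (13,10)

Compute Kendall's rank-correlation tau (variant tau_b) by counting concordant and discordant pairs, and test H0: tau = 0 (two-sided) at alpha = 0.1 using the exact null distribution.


Step 1: Enumerate the 45 unordered pairs (i,j) with i<j and classify each by sign(x_j-x_i) * sign(y_j-y_i).
  (1,2):dx=+11,dy=+15->C; (1,3):dx=+3,dy=+12->C; (1,4):dx=+1,dy=+2->C; (1,5):dx=-2,dy=-4->C
  (1,6):dx=+8,dy=+9->C; (1,7):dx=-1,dy=-1->C; (1,8):dx=+9,dy=+10->C; (1,9):dx=+7,dy=+7->C
  (1,10):dx=+10,dy=+4->C; (2,3):dx=-8,dy=-3->C; (2,4):dx=-10,dy=-13->C; (2,5):dx=-13,dy=-19->C
  (2,6):dx=-3,dy=-6->C; (2,7):dx=-12,dy=-16->C; (2,8):dx=-2,dy=-5->C; (2,9):dx=-4,dy=-8->C
  (2,10):dx=-1,dy=-11->C; (3,4):dx=-2,dy=-10->C; (3,5):dx=-5,dy=-16->C; (3,6):dx=+5,dy=-3->D
  (3,7):dx=-4,dy=-13->C; (3,8):dx=+6,dy=-2->D; (3,9):dx=+4,dy=-5->D; (3,10):dx=+7,dy=-8->D
  (4,5):dx=-3,dy=-6->C; (4,6):dx=+7,dy=+7->C; (4,7):dx=-2,dy=-3->C; (4,8):dx=+8,dy=+8->C
  (4,9):dx=+6,dy=+5->C; (4,10):dx=+9,dy=+2->C; (5,6):dx=+10,dy=+13->C; (5,7):dx=+1,dy=+3->C
  (5,8):dx=+11,dy=+14->C; (5,9):dx=+9,dy=+11->C; (5,10):dx=+12,dy=+8->C; (6,7):dx=-9,dy=-10->C
  (6,8):dx=+1,dy=+1->C; (6,9):dx=-1,dy=-2->C; (6,10):dx=+2,dy=-5->D; (7,8):dx=+10,dy=+11->C
  (7,9):dx=+8,dy=+8->C; (7,10):dx=+11,dy=+5->C; (8,9):dx=-2,dy=-3->C; (8,10):dx=+1,dy=-6->D
  (9,10):dx=+3,dy=-3->D
Step 2: C = 38, D = 7, total pairs = 45.
Step 3: tau = (C - D)/(n(n-1)/2) = (38 - 7)/45 = 0.688889.
Step 4: Exact two-sided p-value (enumerate n! = 3628800 permutations of y under H0): p = 0.004687.
Step 5: alpha = 0.1. reject H0.

tau_b = 0.6889 (C=38, D=7), p = 0.004687, reject H0.


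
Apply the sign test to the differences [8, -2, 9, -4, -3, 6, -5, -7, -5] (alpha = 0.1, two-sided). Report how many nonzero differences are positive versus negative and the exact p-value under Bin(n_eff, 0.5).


Step 1: Discard zero differences. Original n = 9; n_eff = number of nonzero differences = 9.
Nonzero differences (with sign): +8, -2, +9, -4, -3, +6, -5, -7, -5
Step 2: Count signs: positive = 3, negative = 6.
Step 3: Under H0: P(positive) = 0.5, so the number of positives S ~ Bin(9, 0.5).
Step 4: Two-sided exact p-value = sum of Bin(9,0.5) probabilities at or below the observed probability = 0.507812.
Step 5: alpha = 0.1. fail to reject H0.

n_eff = 9, pos = 3, neg = 6, p = 0.507812, fail to reject H0.


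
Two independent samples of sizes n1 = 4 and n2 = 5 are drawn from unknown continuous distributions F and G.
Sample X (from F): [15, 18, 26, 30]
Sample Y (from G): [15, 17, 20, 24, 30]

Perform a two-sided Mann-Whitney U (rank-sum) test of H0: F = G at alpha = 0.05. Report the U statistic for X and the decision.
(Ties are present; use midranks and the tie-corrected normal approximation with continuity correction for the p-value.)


Step 1: Combine and sort all 9 observations; assign midranks.
sorted (value, group): (15,X), (15,Y), (17,Y), (18,X), (20,Y), (24,Y), (26,X), (30,X), (30,Y)
ranks: 15->1.5, 15->1.5, 17->3, 18->4, 20->5, 24->6, 26->7, 30->8.5, 30->8.5
Step 2: Rank sum for X: R1 = 1.5 + 4 + 7 + 8.5 = 21.
Step 3: U_X = R1 - n1(n1+1)/2 = 21 - 4*5/2 = 21 - 10 = 11.
       U_Y = n1*n2 - U_X = 20 - 11 = 9.
Step 4: Ties are present, so use the tie-corrected normal approximation (with continuity correction) for the p-value.
Step 5: p-value = 0.901705; compare to alpha = 0.05. fail to reject H0.

U_X = 11, p = 0.901705, fail to reject H0 at alpha = 0.05.


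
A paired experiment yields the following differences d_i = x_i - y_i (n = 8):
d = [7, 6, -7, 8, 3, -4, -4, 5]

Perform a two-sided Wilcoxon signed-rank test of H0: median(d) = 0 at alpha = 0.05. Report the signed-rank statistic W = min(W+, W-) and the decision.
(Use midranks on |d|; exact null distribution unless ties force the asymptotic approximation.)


Step 1: Drop any zero differences (none here) and take |d_i|.
|d| = [7, 6, 7, 8, 3, 4, 4, 5]
Step 2: Midrank |d_i| (ties get averaged ranks).
ranks: |7|->6.5, |6|->5, |7|->6.5, |8|->8, |3|->1, |4|->2.5, |4|->2.5, |5|->4
Step 3: Attach original signs; sum ranks with positive sign and with negative sign.
W+ = 6.5 + 5 + 8 + 1 + 4 = 24.5
W- = 6.5 + 2.5 + 2.5 = 11.5
(Check: W+ + W- = 36 should equal n(n+1)/2 = 36.)
Step 4: Test statistic W = min(W+, W-) = 11.5.
Step 5: Ties in |d|, so use the tie-corrected normal approximation.
        E[W] = n(n+1)/4 = 8*9/4 = 18.
        Tie groups: |d|=4 (t=2), |d|=7 (t=2); sum(t^3 - t) = 12.
        Var[W] = n(n+1)(2n+1)/24 - sum(t^3-t)/48 = 1224/24 - 12/48 = 50.75.
        z = (W - E[W]) / sqrt(Var[W]) = (11.5 - 18) / 7.1239 = -0.9124.
        Two-sided p = 2*Phi(z) = 0.361547.
Step 6: alpha = 0.05. fail to reject H0.

W+ = 24.5, W- = 11.5, W = min = 11.5, p = 0.361547, fail to reject H0.


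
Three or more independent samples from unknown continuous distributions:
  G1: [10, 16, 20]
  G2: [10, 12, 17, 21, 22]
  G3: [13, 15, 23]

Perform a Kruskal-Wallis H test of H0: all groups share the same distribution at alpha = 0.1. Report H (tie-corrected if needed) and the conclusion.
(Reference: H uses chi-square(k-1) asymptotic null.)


Step 1: Combine all N = 11 observations and assign midranks.
sorted (value, group, rank): (10,G1,1.5), (10,G2,1.5), (12,G2,3), (13,G3,4), (15,G3,5), (16,G1,6), (17,G2,7), (20,G1,8), (21,G2,9), (22,G2,10), (23,G3,11)
Step 2: Sum ranks within each group.
R_1 = 15.5 (n_1 = 3)
R_2 = 30.5 (n_2 = 5)
R_3 = 20 (n_3 = 3)
Step 3: H = 12/(N(N+1)) * sum(R_i^2/n_i) - 3(N+1)
     = 12/(11*12) * (15.5^2/3 + 30.5^2/5 + 20^2/3) - 3*12
     = 0.090909 * 399.467 - 36
     = 0.315152.
Step 4: Ties present; correction factor C = 1 - 6/(11^3 - 11) = 0.995455. Corrected H = 0.315152 / 0.995455 = 0.316591.
Step 5: Under H0, H ~ chi^2(2); p-value = 0.853598.
Step 6: alpha = 0.1. fail to reject H0.

H = 0.3166, df = 2, p = 0.853598, fail to reject H0.


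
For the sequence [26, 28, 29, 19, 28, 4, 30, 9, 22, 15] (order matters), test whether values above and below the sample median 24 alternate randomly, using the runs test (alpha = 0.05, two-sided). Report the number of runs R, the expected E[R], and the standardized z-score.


Step 1: Compute median = 24; label A = above, B = below.
Labels in order: AAABABABBB  (n_A = 5, n_B = 5)
Step 2: Count runs R = 6.
Step 3: Under H0 (random ordering), E[R] = 2*n_A*n_B/(n_A+n_B) + 1 = 2*5*5/10 + 1 = 6.0000.
        Var[R] = 2*n_A*n_B*(2*n_A*n_B - n_A - n_B) / ((n_A+n_B)^2 * (n_A+n_B-1)) = 2000/900 = 2.2222.
        SD[R] = 1.4907.
Step 4: R = E[R], so z = 0 with no continuity correction.
Step 5: Two-sided p-value via normal approximation = 2*(1 - Phi(|z|)) = 1.000000.
Step 6: alpha = 0.05. fail to reject H0.

R = 6, z = 0.0000, p = 1.000000, fail to reject H0.


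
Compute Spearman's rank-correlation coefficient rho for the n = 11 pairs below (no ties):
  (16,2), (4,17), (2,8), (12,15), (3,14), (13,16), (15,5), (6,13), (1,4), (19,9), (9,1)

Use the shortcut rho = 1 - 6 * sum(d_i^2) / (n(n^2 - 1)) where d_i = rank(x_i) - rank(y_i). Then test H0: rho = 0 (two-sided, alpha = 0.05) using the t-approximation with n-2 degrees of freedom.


Step 1: Rank x and y separately (midranks; no ties here).
rank(x): 16->10, 4->4, 2->2, 12->7, 3->3, 13->8, 15->9, 6->5, 1->1, 19->11, 9->6
rank(y): 2->2, 17->11, 8->5, 15->9, 14->8, 16->10, 5->4, 13->7, 4->3, 9->6, 1->1
Step 2: d_i = R_x(i) - R_y(i); compute d_i^2.
  (10-2)^2=64, (4-11)^2=49, (2-5)^2=9, (7-9)^2=4, (3-8)^2=25, (8-10)^2=4, (9-4)^2=25, (5-7)^2=4, (1-3)^2=4, (11-6)^2=25, (6-1)^2=25
sum(d^2) = 238.
Step 3: rho = 1 - 6*238 / (11*(11^2 - 1)) = 1 - 1428/1320 = -0.081818.
Step 4: Under H0, t = rho * sqrt((n-2)/(1-rho^2)) = -0.2463 ~ t(9).
Step 5: Two-sided p-value from the t-distribution with 9 df = 0.810990.
Step 6: alpha = 0.05. fail to reject H0.

rho = -0.0818, p = 0.810990, fail to reject H0 at alpha = 0.05.


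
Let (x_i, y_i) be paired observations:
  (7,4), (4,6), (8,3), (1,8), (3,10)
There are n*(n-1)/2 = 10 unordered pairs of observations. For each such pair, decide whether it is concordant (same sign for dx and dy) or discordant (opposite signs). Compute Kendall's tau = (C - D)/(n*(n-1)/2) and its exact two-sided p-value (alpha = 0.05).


Step 1: Enumerate the 10 unordered pairs (i,j) with i<j and classify each by sign(x_j-x_i) * sign(y_j-y_i).
  (1,2):dx=-3,dy=+2->D; (1,3):dx=+1,dy=-1->D; (1,4):dx=-6,dy=+4->D; (1,5):dx=-4,dy=+6->D
  (2,3):dx=+4,dy=-3->D; (2,4):dx=-3,dy=+2->D; (2,5):dx=-1,dy=+4->D; (3,4):dx=-7,dy=+5->D
  (3,5):dx=-5,dy=+7->D; (4,5):dx=+2,dy=+2->C
Step 2: C = 1, D = 9, total pairs = 10.
Step 3: tau = (C - D)/(n(n-1)/2) = (1 - 9)/10 = -0.800000.
Step 4: Exact two-sided p-value (enumerate n! = 120 permutations of y under H0): p = 0.083333.
Step 5: alpha = 0.05. fail to reject H0.

tau_b = -0.8000 (C=1, D=9), p = 0.083333, fail to reject H0.


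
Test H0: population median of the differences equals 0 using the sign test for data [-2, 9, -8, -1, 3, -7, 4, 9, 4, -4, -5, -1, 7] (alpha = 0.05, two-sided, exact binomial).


Step 1: Discard zero differences. Original n = 13; n_eff = number of nonzero differences = 13.
Nonzero differences (with sign): -2, +9, -8, -1, +3, -7, +4, +9, +4, -4, -5, -1, +7
Step 2: Count signs: positive = 6, negative = 7.
Step 3: Under H0: P(positive) = 0.5, so the number of positives S ~ Bin(13, 0.5).
Step 4: Two-sided exact p-value = sum of Bin(13,0.5) probabilities at or below the observed probability = 1.000000.
Step 5: alpha = 0.05. fail to reject H0.

n_eff = 13, pos = 6, neg = 7, p = 1.000000, fail to reject H0.


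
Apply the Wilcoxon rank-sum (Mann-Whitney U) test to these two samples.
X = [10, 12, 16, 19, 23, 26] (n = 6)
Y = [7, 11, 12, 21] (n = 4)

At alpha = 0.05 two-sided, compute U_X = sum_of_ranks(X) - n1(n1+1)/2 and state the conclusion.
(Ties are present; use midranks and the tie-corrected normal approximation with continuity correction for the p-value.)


Step 1: Combine and sort all 10 observations; assign midranks.
sorted (value, group): (7,Y), (10,X), (11,Y), (12,X), (12,Y), (16,X), (19,X), (21,Y), (23,X), (26,X)
ranks: 7->1, 10->2, 11->3, 12->4.5, 12->4.5, 16->6, 19->7, 21->8, 23->9, 26->10
Step 2: Rank sum for X: R1 = 2 + 4.5 + 6 + 7 + 9 + 10 = 38.5.
Step 3: U_X = R1 - n1(n1+1)/2 = 38.5 - 6*7/2 = 38.5 - 21 = 17.5.
       U_Y = n1*n2 - U_X = 24 - 17.5 = 6.5.
Step 4: Ties are present, so use the tie-corrected normal approximation (with continuity correction) for the p-value.
Step 5: p-value = 0.284958; compare to alpha = 0.05. fail to reject H0.

U_X = 17.5, p = 0.284958, fail to reject H0 at alpha = 0.05.


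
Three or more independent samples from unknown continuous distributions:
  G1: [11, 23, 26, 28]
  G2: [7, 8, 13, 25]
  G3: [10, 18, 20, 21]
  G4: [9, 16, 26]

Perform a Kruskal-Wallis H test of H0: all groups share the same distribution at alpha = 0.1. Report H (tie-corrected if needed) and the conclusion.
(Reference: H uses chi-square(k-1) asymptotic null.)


Step 1: Combine all N = 15 observations and assign midranks.
sorted (value, group, rank): (7,G2,1), (8,G2,2), (9,G4,3), (10,G3,4), (11,G1,5), (13,G2,6), (16,G4,7), (18,G3,8), (20,G3,9), (21,G3,10), (23,G1,11), (25,G2,12), (26,G1,13.5), (26,G4,13.5), (28,G1,15)
Step 2: Sum ranks within each group.
R_1 = 44.5 (n_1 = 4)
R_2 = 21 (n_2 = 4)
R_3 = 31 (n_3 = 4)
R_4 = 23.5 (n_4 = 3)
Step 3: H = 12/(N(N+1)) * sum(R_i^2/n_i) - 3(N+1)
     = 12/(15*16) * (44.5^2/4 + 21^2/4 + 31^2/4 + 23.5^2/3) - 3*16
     = 0.050000 * 1029.65 - 48
     = 3.482292.
Step 4: Ties present; correction factor C = 1 - 6/(15^3 - 15) = 0.998214. Corrected H = 3.482292 / 0.998214 = 3.488521.
Step 5: Under H0, H ~ chi^2(3); p-value = 0.322254.
Step 6: alpha = 0.1. fail to reject H0.

H = 3.4885, df = 3, p = 0.322254, fail to reject H0.


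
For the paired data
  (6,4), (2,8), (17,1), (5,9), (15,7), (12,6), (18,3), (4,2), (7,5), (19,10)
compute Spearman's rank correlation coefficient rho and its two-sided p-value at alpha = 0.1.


Step 1: Rank x and y separately (midranks; no ties here).
rank(x): 6->4, 2->1, 17->8, 5->3, 15->7, 12->6, 18->9, 4->2, 7->5, 19->10
rank(y): 4->4, 8->8, 1->1, 9->9, 7->7, 6->6, 3->3, 2->2, 5->5, 10->10
Step 2: d_i = R_x(i) - R_y(i); compute d_i^2.
  (4-4)^2=0, (1-8)^2=49, (8-1)^2=49, (3-9)^2=36, (7-7)^2=0, (6-6)^2=0, (9-3)^2=36, (2-2)^2=0, (5-5)^2=0, (10-10)^2=0
sum(d^2) = 170.
Step 3: rho = 1 - 6*170 / (10*(10^2 - 1)) = 1 - 1020/990 = -0.030303.
Step 4: Under H0, t = rho * sqrt((n-2)/(1-rho^2)) = -0.0857 ~ t(8).
Step 5: Two-sided p-value from the t-distribution with 8 df = 0.933773.
Step 6: alpha = 0.1. fail to reject H0.

rho = -0.0303, p = 0.933773, fail to reject H0 at alpha = 0.1.


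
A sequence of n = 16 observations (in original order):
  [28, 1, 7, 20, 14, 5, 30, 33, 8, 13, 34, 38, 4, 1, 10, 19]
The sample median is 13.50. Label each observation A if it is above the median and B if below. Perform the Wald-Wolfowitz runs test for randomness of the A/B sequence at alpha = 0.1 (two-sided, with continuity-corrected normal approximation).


Step 1: Compute median = 13.50; label A = above, B = below.
Labels in order: ABBAABAABBAABBBA  (n_A = 8, n_B = 8)
Step 2: Count runs R = 9.
Step 3: Under H0 (random ordering), E[R] = 2*n_A*n_B/(n_A+n_B) + 1 = 2*8*8/16 + 1 = 9.0000.
        Var[R] = 2*n_A*n_B*(2*n_A*n_B - n_A - n_B) / ((n_A+n_B)^2 * (n_A+n_B-1)) = 14336/3840 = 3.7333.
        SD[R] = 1.9322.
Step 4: R = E[R], so z = 0 with no continuity correction.
Step 5: Two-sided p-value via normal approximation = 2*(1 - Phi(|z|)) = 1.000000.
Step 6: alpha = 0.1. fail to reject H0.

R = 9, z = 0.0000, p = 1.000000, fail to reject H0.


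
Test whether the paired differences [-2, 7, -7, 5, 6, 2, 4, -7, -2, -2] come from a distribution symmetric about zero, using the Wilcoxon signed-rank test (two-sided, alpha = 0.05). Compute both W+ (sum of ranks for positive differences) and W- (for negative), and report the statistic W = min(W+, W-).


Step 1: Drop any zero differences (none here) and take |d_i|.
|d| = [2, 7, 7, 5, 6, 2, 4, 7, 2, 2]
Step 2: Midrank |d_i| (ties get averaged ranks).
ranks: |2|->2.5, |7|->9, |7|->9, |5|->6, |6|->7, |2|->2.5, |4|->5, |7|->9, |2|->2.5, |2|->2.5
Step 3: Attach original signs; sum ranks with positive sign and with negative sign.
W+ = 9 + 6 + 7 + 2.5 + 5 = 29.5
W- = 2.5 + 9 + 9 + 2.5 + 2.5 = 25.5
(Check: W+ + W- = 55 should equal n(n+1)/2 = 55.)
Step 4: Test statistic W = min(W+, W-) = 25.5.
Step 5: Ties in |d|, so use the tie-corrected normal approximation.
        E[W] = n(n+1)/4 = 10*11/4 = 27.5.
        Tie groups: |d|=2 (t=4), |d|=7 (t=3); sum(t^3 - t) = 84.
        Var[W] = n(n+1)(2n+1)/24 - sum(t^3-t)/48 = 2310/24 - 84/48 = 94.5.
        z = (W - E[W]) / sqrt(Var[W]) = (25.5 - 27.5) / 9.7211 = -0.2057.
        Two-sided p = 2*Phi(z) = 0.836996.
Step 6: alpha = 0.05. fail to reject H0.

W+ = 29.5, W- = 25.5, W = min = 25.5, p = 0.836996, fail to reject H0.


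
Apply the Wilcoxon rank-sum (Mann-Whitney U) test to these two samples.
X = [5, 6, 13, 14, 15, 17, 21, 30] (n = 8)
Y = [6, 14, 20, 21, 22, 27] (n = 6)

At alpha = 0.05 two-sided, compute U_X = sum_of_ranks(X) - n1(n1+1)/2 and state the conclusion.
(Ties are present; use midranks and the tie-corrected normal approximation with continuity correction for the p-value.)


Step 1: Combine and sort all 14 observations; assign midranks.
sorted (value, group): (5,X), (6,X), (6,Y), (13,X), (14,X), (14,Y), (15,X), (17,X), (20,Y), (21,X), (21,Y), (22,Y), (27,Y), (30,X)
ranks: 5->1, 6->2.5, 6->2.5, 13->4, 14->5.5, 14->5.5, 15->7, 17->8, 20->9, 21->10.5, 21->10.5, 22->12, 27->13, 30->14
Step 2: Rank sum for X: R1 = 1 + 2.5 + 4 + 5.5 + 7 + 8 + 10.5 + 14 = 52.5.
Step 3: U_X = R1 - n1(n1+1)/2 = 52.5 - 8*9/2 = 52.5 - 36 = 16.5.
       U_Y = n1*n2 - U_X = 48 - 16.5 = 31.5.
Step 4: Ties are present, so use the tie-corrected normal approximation (with continuity correction) for the p-value.
Step 5: p-value = 0.364571; compare to alpha = 0.05. fail to reject H0.

U_X = 16.5, p = 0.364571, fail to reject H0 at alpha = 0.05.


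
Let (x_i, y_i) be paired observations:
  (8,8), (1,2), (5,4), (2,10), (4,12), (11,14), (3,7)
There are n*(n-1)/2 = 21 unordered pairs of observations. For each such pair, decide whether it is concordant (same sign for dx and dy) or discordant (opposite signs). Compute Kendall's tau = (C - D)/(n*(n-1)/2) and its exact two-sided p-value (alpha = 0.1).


Step 1: Enumerate the 21 unordered pairs (i,j) with i<j and classify each by sign(x_j-x_i) * sign(y_j-y_i).
  (1,2):dx=-7,dy=-6->C; (1,3):dx=-3,dy=-4->C; (1,4):dx=-6,dy=+2->D; (1,5):dx=-4,dy=+4->D
  (1,6):dx=+3,dy=+6->C; (1,7):dx=-5,dy=-1->C; (2,3):dx=+4,dy=+2->C; (2,4):dx=+1,dy=+8->C
  (2,5):dx=+3,dy=+10->C; (2,6):dx=+10,dy=+12->C; (2,7):dx=+2,dy=+5->C; (3,4):dx=-3,dy=+6->D
  (3,5):dx=-1,dy=+8->D; (3,6):dx=+6,dy=+10->C; (3,7):dx=-2,dy=+3->D; (4,5):dx=+2,dy=+2->C
  (4,6):dx=+9,dy=+4->C; (4,7):dx=+1,dy=-3->D; (5,6):dx=+7,dy=+2->C; (5,7):dx=-1,dy=-5->C
  (6,7):dx=-8,dy=-7->C
Step 2: C = 15, D = 6, total pairs = 21.
Step 3: tau = (C - D)/(n(n-1)/2) = (15 - 6)/21 = 0.428571.
Step 4: Exact two-sided p-value (enumerate n! = 5040 permutations of y under H0): p = 0.238889.
Step 5: alpha = 0.1. fail to reject H0.

tau_b = 0.4286 (C=15, D=6), p = 0.238889, fail to reject H0.
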